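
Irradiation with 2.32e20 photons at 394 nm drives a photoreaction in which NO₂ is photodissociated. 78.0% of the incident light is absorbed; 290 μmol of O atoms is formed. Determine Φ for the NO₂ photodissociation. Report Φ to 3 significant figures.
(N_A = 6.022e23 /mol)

Product: 290 μmol = 2.90e-4 mol.
Moles of photons: 2.32e20 / 6.022e23 = 3.853e-4 mol.
Photons absorbed: 0.780 × 3.853e-4 = 3.005e-4 mol.
Φ = 2.90e-4 mol / 3.005e-4 mol photons = 0.965.

Φ = 0.965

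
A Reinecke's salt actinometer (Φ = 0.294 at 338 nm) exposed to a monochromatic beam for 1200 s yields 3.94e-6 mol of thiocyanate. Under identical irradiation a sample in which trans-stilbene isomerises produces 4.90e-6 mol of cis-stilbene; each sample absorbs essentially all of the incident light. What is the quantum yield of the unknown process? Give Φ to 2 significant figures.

Photons absorbed by the actinometer: 3.94e-6 / 0.294 = 1.340e-5 mol.
Φ(unknown) = 4.90e-6 / 1.340e-5 = 0.37.

Φ = 0.37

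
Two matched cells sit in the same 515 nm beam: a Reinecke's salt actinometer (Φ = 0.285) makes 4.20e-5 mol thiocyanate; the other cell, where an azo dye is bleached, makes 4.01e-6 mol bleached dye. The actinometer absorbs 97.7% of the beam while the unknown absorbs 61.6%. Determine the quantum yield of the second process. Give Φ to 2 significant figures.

Photons absorbed by the actinometer: 4.20e-5 / 0.285 = 1.474e-4 mol.
Incident flux: 1.474e-4 / 0.977 = 1.509e-4 einstein.
Absorbed by unknown: 0.616 × 1.509e-4 = 9.295e-5 mol.
Φ(unknown) = 4.01e-6 / 9.295e-5 = 0.043.

Φ = 0.043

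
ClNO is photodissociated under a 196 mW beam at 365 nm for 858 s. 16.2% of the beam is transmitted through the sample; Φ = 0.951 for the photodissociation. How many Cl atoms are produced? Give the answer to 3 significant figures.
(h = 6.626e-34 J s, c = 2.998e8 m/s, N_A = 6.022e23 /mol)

2.46e20 atoms

Photon energy at 365 nm: hc/λ = (6.626e-34)(2.998e8)/(365e-9) = 5.442e-19 J.
Energy delivered: (196 mW)(858 s) = 168.2 J.
Photons incident: 168.2 / 5.442e-19 = 3.091e20, i.e. 3.091e20/6.022e23 = 5.133e-4 mol.
Fraction absorbed: 1 − 16.2/100 = 0.8380.
Photons absorbed: 0.8380 × 5.133e-4 = 4.301e-4 mol.
Product: Φ × n_abs = 0.951 × 4.301e-4 = 4.090e-4 mol.
As a count: 4.090e-4 × 6.022e23 = 2.46e20.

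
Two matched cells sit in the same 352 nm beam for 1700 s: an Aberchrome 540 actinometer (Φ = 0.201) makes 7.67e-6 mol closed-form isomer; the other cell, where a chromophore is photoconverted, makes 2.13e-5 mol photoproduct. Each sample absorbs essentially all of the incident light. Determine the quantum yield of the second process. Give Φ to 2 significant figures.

Φ = 0.56

Photons absorbed by the actinometer: 7.67e-6 / 0.201 = 3.816e-5 mol.
Φ(unknown) = 2.13e-5 / 3.816e-5 = 0.56.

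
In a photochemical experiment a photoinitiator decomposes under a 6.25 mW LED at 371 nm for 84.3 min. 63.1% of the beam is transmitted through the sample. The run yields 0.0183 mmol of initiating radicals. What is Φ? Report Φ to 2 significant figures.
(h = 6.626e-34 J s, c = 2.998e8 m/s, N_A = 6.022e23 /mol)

Φ = 0.51

Product: 0.0183 mmol = 1.83e-5 mol.
Photon energy at 371 nm: hc/λ = (6.626e-34)(2.998e8)/(371e-9) = 5.354e-19 J.
Energy delivered: (6.25 mW)(5058 s) = 31.61 J.
Photons incident: 31.61 / 5.354e-19 = 5.904e19, i.e. 5.904e19/6.022e23 = 9.804e-5 mol.
Fraction absorbed: 1 − 63.1/100 = 0.3690.
Photons absorbed: 0.3690 × 9.804e-5 = 3.618e-5 mol.
Φ = 1.83e-5 mol / 3.618e-5 mol photons = 0.51.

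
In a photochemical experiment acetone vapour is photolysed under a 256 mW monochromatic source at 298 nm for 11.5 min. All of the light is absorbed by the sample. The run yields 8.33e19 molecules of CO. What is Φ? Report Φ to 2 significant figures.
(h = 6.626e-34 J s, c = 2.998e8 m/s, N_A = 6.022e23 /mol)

Product: 8.33e19 / 6.022e23 = 1.383e-4 mol.
Photon energy at 298 nm: hc/λ = (6.626e-34)(2.998e8)/(298e-9) = 6.666e-19 J.
Energy delivered: (256 mW)(690 s) = 176.6 J.
Photons incident: 176.6 / 6.666e-19 = 2.649e20, i.e. 2.649e20/6.022e23 = 4.399e-4 mol.
Φ = 1.383e-4 mol / 4.399e-4 mol photons = 0.31.

Φ = 0.31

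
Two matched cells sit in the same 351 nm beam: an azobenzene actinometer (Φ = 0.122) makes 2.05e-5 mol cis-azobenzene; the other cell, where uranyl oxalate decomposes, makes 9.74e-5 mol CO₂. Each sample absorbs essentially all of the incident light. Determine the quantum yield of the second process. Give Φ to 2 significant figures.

Φ = 0.58

Photons absorbed by the actinometer: 2.05e-5 / 0.122 = 1.680e-4 mol.
Φ(unknown) = 9.74e-5 / 1.680e-4 = 0.58.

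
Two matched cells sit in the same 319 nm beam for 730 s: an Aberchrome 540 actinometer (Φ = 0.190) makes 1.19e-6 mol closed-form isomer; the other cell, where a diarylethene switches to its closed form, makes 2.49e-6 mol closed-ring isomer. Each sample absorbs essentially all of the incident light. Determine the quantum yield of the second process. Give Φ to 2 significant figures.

Φ = 0.40

Photons absorbed by the actinometer: 1.19e-6 / 0.190 = 6.263e-6 mol.
Φ(unknown) = 2.49e-6 / 6.263e-6 = 0.40.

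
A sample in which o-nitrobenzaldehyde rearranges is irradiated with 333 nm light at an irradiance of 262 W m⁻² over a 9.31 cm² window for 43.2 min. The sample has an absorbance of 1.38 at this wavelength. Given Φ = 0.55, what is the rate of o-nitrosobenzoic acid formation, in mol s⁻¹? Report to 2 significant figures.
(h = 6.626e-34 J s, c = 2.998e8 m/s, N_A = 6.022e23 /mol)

Photon energy at 333 nm: hc/λ = (6.626e-34)(2.998e8)/(333e-9) = 5.965e-19 J.
Energy delivered: (262 W m⁻²)(9.31e-4 m²)(2592 s) = 632.2 J.
Photons incident: 632.2 / 5.965e-19 = 1.060e21, i.e. 1.060e21/6.022e23 = 0.001760 mol.
Fraction absorbed: 1 − 10^(−1.38) = 0.9583.
Photons absorbed: 0.9583 × 0.001760 = 0.001687 mol.
Product formed: 0.55 × 0.001687 = 9.279e-4 mol.
Rate: 9.279e-4 / 2592 s = 3.6e-7 mol s⁻¹.

3.6e-7 mol s⁻¹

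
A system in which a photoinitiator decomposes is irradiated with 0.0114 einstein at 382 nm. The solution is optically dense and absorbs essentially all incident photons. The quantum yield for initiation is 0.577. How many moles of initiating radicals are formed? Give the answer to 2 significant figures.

0.0066 mol

Product: Φ × n_abs = 0.577 × 0.0114 = 0.006578 mol.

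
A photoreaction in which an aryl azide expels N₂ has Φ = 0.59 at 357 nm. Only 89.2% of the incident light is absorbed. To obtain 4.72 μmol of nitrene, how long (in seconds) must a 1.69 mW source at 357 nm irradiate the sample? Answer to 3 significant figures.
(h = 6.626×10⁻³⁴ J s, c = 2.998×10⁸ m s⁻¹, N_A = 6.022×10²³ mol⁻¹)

t ≈ 1780 s

Product: 4.72 μmol = 4.72×10⁻⁶ mol.
Photons that must be absorbed: 4.72×10⁻⁶ / 0.59 = 8.000×10⁻⁶ mol.
Incident photons needed: 8.000×10⁻⁶ / 0.892 = 8.969×10⁻⁶ mol.
Photon energy: hc/λ = 5.564×10⁻¹⁹ J; per mole, 3.351×10⁵ J mol⁻¹.
Energy required: 8.969×10⁻⁶ × 3.351×10⁵ = 3.006 J.
Time: 3.006 J / 0.00169 W = 1780 s.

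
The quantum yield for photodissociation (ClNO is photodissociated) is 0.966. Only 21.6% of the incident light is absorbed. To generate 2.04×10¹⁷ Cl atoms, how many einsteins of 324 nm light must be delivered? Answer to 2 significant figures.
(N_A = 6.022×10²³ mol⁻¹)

1.6×10⁻⁶ einstein

Product: 2.04×10¹⁷ / 6.022×10²³ = 3.388×10⁻⁷ mol.
Photons that must be absorbed: 3.388×10⁻⁷ / 0.966 = 3.507×10⁻⁷ mol.
Incident photons needed: 3.507×10⁻⁷ / 0.216 = 1.624×10⁻⁶ mol.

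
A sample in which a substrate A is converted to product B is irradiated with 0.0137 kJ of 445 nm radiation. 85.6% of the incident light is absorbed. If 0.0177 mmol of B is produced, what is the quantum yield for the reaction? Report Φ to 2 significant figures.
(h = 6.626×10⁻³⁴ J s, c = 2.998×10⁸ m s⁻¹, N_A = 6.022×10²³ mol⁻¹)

Φ = 0.41

Product: 0.0177 mmol = 1.77×10⁻⁵ mol.
Photon energy at 445 nm: hc/λ = (6.626×10⁻³⁴)(2.998×10⁸)/(445×10⁻⁹) = 4.464×10⁻¹⁹ J.
Incident energy: 0.0137 kJ = 13.7 J.
Photons incident: 13.7 / 4.464×10⁻¹⁹ = 3.069×10¹⁹, i.e. 3.069×10¹⁹/6.022×10²³ = 5.096×10⁻⁵ mol.
Photons absorbed: 0.856 × 5.096×10⁻⁵ = 4.362×10⁻⁵ mol.
Φ = 1.77×10⁻⁵ mol / 4.362×10⁻⁵ mol photons = 0.41.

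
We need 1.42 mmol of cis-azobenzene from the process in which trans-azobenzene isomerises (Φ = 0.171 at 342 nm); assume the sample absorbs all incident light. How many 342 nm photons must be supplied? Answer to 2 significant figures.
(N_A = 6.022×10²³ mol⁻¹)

Product: 1.42 mmol = 0.00142 mol.
Photons that must be absorbed: 0.00142 / 0.171 = 0.008304 mol.
Photon count: 0.008304 × 6.022×10²³ = 5.0×10²¹.

5.0×10²¹ photons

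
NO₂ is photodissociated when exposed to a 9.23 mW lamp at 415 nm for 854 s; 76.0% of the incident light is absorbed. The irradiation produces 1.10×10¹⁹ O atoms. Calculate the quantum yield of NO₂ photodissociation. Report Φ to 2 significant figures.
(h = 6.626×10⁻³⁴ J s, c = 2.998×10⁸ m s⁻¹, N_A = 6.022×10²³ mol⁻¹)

Product: 1.10×10¹⁹ / 6.022×10²³ = 1.827×10⁻⁵ mol.
Photon energy at 415 nm: hc/λ = (6.626×10⁻³⁴)(2.998×10⁸)/(415×10⁻⁹) = 4.787×10⁻¹⁹ J.
Energy delivered: (9.23 mW)(854 s) = 7.882 J.
Photons incident: 7.882 / 4.787×10⁻¹⁹ = 1.647×10¹⁹, i.e. 1.647×10¹⁹/6.022×10²³ = 2.735×10⁻⁵ mol.
Photons absorbed: 0.760 × 2.735×10⁻⁵ = 2.079×10⁻⁵ mol.
Φ = 1.827×10⁻⁵ mol / 2.079×10⁻⁵ mol photons = 0.88.

Φ = 0.88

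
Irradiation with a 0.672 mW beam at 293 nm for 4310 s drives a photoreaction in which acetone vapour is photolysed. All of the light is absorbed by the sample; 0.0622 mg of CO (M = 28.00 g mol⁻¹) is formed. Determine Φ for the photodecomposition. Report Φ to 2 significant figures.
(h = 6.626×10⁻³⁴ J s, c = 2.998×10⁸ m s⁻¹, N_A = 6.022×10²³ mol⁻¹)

Φ = 0.31

Product: 0.0622 mg / 28.00 g mol⁻¹ = 2.221×10⁻⁶ mol.
Photon energy at 293 nm: hc/λ = (6.626×10⁻³⁴)(2.998×10⁸)/(293×10⁻⁹) = 6.780×10⁻¹⁹ J.
Energy delivered: (0.672 mW)(4310 s) = 2.896 J.
Photons incident: 2.896 / 6.780×10⁻¹⁹ = 4.271×10¹⁸, i.e. 4.271×10¹⁸/6.022×10²³ = 7.092×10⁻⁶ mol.
Φ = 2.221×10⁻⁶ mol / 7.092×10⁻⁶ mol photons = 0.31.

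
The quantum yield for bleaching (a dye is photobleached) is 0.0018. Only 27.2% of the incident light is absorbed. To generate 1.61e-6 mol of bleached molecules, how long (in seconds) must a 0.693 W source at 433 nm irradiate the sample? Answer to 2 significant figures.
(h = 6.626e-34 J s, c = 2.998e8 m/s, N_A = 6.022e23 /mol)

t ≈ 1300 s

Photons that must be absorbed: 1.61e-6 / 0.0018 = 8.944e-4 mol.
Incident photons needed: 8.944e-4 / 0.272 = 0.003288 mol.
Photon energy: hc/λ = 4.588e-19 J; per mole, 2.763e5 J mol⁻¹.
Energy required: 0.003288 × 2.763e5 = 908.5 J.
Time: 908.5 J / 0.693 W = 1300 s.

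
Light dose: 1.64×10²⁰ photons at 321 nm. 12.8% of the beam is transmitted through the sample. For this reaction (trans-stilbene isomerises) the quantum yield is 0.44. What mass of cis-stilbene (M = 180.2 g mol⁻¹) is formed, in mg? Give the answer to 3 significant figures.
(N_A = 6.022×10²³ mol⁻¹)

18.8 mg

Moles of photons: 1.64×10²⁰ / 6.022×10²³ = 2.723×10⁻⁴ mol.
Fraction absorbed: 1 − 12.8/100 = 0.8720.
Photons absorbed: 0.8720 × 2.723×10⁻⁴ = 2.374×10⁻⁴ mol.
Product: Φ × n_abs = 0.44 × 2.374×10⁻⁴ = 1.045×10⁻⁴ mol.
Mass: 1.045×10⁻⁴ × 180.2 = 0.01883 g = 18.8 mg.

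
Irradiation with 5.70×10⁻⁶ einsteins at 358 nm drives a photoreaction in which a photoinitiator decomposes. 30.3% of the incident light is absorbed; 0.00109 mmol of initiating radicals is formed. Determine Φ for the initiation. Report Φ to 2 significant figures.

Φ = 0.63

Product: 0.00109 mmol = 1.09×10⁻⁶ mol.
Photons absorbed: 0.303 × 5.70×10⁻⁶ = 1.727×10⁻⁶ mol.
Φ = 1.09×10⁻⁶ mol / 1.727×10⁻⁶ mol photons = 0.63.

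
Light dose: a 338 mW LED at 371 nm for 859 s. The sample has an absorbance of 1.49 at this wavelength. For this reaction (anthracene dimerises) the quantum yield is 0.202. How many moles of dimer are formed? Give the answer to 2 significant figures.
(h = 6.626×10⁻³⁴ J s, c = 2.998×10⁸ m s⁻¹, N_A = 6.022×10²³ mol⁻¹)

Photon energy at 371 nm: hc/λ = (6.626×10⁻³⁴)(2.998×10⁸)/(371×10⁻⁹) = 5.354×10⁻¹⁹ J.
Energy delivered: (338 mW)(859 s) = 290.3 J.
Photons incident: 290.3 / 5.354×10⁻¹⁹ = 5.422×10²⁰, i.e. 5.422×10²⁰/6.022×10²³ = 9.004×10⁻⁴ mol.
Fraction absorbed: 1 − 10^(−1.49) = 0.9676.
Photons absorbed: 0.9676 × 9.004×10⁻⁴ = 8.712×10⁻⁴ mol.
Product: Φ × n_abs = 0.202 × 8.712×10⁻⁴ = 1.760×10⁻⁴ mol.

1.8×10⁻⁴ mol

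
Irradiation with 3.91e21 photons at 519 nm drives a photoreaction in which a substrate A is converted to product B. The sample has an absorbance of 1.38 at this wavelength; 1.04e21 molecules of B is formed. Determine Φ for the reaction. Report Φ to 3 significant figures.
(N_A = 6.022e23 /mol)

Φ = 0.278

Product: 1.04e21 / 6.022e23 = 0.001727 mol.
Moles of photons: 3.91e21 / 6.022e23 = 0.006493 mol.
Fraction absorbed: 1 − 10^(−1.38) = 0.9583.
Photons absorbed: 0.9583 × 0.006493 = 0.006222 mol.
Φ = 0.001727 mol / 0.006222 mol photons = 0.278.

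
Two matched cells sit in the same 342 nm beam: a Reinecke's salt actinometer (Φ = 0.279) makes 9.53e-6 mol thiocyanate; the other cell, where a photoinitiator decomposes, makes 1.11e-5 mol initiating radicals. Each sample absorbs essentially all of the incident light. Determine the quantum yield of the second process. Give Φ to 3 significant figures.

Photons absorbed by the actinometer: 9.53e-6 / 0.279 = 3.416e-5 mol.
Φ(unknown) = 1.11e-5 / 3.416e-5 = 0.325.

Φ = 0.325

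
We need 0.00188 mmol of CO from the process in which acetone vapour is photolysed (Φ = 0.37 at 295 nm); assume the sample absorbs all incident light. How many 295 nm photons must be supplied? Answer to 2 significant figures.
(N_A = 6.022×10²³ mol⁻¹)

3.1×10¹⁸ photons

Product: 0.00188 mmol = 1.88×10⁻⁶ mol.
Photons that must be absorbed: 1.88×10⁻⁶ / 0.37 = 5.081×10⁻⁶ mol.
Photon count: 5.081×10⁻⁶ × 6.022×10²³ = 3.1×10¹⁸.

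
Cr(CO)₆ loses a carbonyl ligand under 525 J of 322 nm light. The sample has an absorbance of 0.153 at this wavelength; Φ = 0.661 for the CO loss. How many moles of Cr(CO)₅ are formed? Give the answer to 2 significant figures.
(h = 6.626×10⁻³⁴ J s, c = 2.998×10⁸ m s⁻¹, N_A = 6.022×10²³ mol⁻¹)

2.8×10⁻⁴ mol

Photon energy at 322 nm: hc/λ = (6.626×10⁻³⁴)(2.998×10⁸)/(322×10⁻⁹) = 6.169×10⁻¹⁹ J.
Photons incident: 525 / 6.169×10⁻¹⁹ = 8.510×10²⁰, i.e. 8.510×10²⁰/6.022×10²³ = 0.001413 mol.
Fraction absorbed: 1 − 10^(−0.153) = 0.2969.
Photons absorbed: 0.2969 × 0.001413 = 4.195×10⁻⁴ mol.
Product: Φ × n_abs = 0.661 × 4.195×10⁻⁴ = 2.773×10⁻⁴ mol.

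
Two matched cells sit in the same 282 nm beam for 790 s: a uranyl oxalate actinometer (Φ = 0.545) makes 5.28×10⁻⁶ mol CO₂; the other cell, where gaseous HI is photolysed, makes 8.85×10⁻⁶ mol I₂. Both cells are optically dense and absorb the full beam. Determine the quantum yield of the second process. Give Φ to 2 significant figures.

Photons absorbed by the actinometer: 5.28×10⁻⁶ / 0.545 = 9.688×10⁻⁶ mol.
Φ(unknown) = 8.85×10⁻⁶ / 9.688×10⁻⁶ = 0.91.

Φ = 0.91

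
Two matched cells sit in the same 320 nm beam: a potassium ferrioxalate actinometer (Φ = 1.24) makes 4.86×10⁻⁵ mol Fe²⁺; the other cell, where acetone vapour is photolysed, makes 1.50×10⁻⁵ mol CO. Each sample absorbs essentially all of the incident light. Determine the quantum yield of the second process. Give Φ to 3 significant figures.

Photons absorbed by the actinometer: 4.86×10⁻⁵ / 1.24 = 3.919×10⁻⁵ mol.
Φ(unknown) = 1.50×10⁻⁵ / 3.919×10⁻⁵ = 0.383.

Φ = 0.383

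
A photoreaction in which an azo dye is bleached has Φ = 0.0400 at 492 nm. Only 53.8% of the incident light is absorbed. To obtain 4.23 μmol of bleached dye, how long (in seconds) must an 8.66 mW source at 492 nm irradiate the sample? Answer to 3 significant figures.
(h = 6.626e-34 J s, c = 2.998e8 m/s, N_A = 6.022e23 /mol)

Product: 4.23 μmol = 4.23e-6 mol.
Photons that must be absorbed: 4.23e-6 / 0.0400 = 1.058e-4 mol.
Incident photons needed: 1.058e-4 / 0.538 = 1.967e-4 mol.
Photon energy: hc/λ = 4.038e-19 J; per mole, 2.432e5 J mol⁻¹.
Energy required: 1.967e-4 × 2.432e5 = 47.84 J.
Time: 47.84 J / 0.00866 W = 5520 s.

t ≈ 5520 s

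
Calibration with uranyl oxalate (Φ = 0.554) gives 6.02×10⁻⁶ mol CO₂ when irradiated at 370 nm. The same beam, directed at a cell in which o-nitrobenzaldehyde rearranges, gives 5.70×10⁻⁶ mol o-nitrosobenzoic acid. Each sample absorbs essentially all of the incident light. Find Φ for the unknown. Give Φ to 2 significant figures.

Φ = 0.52

Photons absorbed by the actinometer: 6.02×10⁻⁶ / 0.554 = 1.087×10⁻⁵ mol.
Φ(unknown) = 5.70×10⁻⁶ / 1.087×10⁻⁵ = 0.52.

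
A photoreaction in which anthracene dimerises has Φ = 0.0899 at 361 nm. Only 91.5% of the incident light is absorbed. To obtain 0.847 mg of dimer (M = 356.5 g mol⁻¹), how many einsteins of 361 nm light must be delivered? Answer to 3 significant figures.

2.89×10⁻⁵ einstein

Product: 0.847 mg / 356.5 g mol⁻¹ = 2.376×10⁻⁶ mol.
Photons that must be absorbed: 2.376×10⁻⁶ / 0.0899 = 2.643×10⁻⁵ mol.
Incident photons needed: 2.643×10⁻⁵ / 0.915 = 2.889×10⁻⁵ mol.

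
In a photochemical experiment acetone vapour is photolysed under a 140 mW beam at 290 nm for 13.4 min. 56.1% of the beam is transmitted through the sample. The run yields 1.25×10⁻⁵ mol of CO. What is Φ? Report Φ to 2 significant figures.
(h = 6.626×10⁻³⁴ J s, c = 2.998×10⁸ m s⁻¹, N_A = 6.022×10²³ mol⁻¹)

Photon energy at 290 nm: hc/λ = (6.626×10⁻³⁴)(2.998×10⁸)/(290×10⁻⁹) = 6.850×10⁻¹⁹ J.
Energy delivered: (140 mW)(804 s) = 112.6 J.
Photons incident: 112.6 / 6.850×10⁻¹⁹ = 1.644×10²⁰, i.e. 1.644×10²⁰/6.022×10²³ = 2.730×10⁻⁴ mol.
Fraction absorbed: 1 − 56.1/100 = 0.4390.
Photons absorbed: 0.4390 × 2.730×10⁻⁴ = 1.198×10⁻⁴ mol.
Φ = 1.25×10⁻⁵ mol / 1.198×10⁻⁴ mol photons = 0.10.

Φ = 0.10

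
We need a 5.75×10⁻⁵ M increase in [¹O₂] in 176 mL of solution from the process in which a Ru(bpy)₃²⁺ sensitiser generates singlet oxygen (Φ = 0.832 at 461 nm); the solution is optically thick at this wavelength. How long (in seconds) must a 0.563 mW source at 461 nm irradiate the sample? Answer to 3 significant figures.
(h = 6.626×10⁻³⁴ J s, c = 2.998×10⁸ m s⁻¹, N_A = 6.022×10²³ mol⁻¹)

t ≈ 5610 s

Product: (5.75×10⁻⁵ M)(0.176 L) = 1.012×10⁻⁵ mol.
Photons that must be absorbed: 1.012×10⁻⁵ / 0.832 = 1.216×10⁻⁵ mol.
Photon energy: hc/λ = 4.309×10⁻¹⁹ J; per mole, 2.595×10⁵ J mol⁻¹.
Energy required: 1.216×10⁻⁵ × 2.595×10⁵ = 3.156 J.
Time: 3.156 J / 0.000563 W = 5610 s.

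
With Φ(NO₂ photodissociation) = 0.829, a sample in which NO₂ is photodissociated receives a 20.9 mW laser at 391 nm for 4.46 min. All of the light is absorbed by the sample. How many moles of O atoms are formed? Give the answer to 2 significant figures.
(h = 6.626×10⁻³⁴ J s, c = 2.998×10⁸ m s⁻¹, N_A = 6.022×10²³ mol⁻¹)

1.5×10⁻⁵ mol

Photon energy at 391 nm: hc/λ = (6.626×10⁻³⁴)(2.998×10⁸)/(391×10⁻⁹) = 5.080×10⁻¹⁹ J.
Energy delivered: (20.9 mW)(267.6 s) = 5.593 J.
Photons incident: 5.593 / 5.080×10⁻¹⁹ = 1.101×10¹⁹, i.e. 1.101×10¹⁹/6.022×10²³ = 1.828×10⁻⁵ mol.
Product: Φ × n_abs = 0.829 × 1.828×10⁻⁵ = 1.515×10⁻⁵ mol.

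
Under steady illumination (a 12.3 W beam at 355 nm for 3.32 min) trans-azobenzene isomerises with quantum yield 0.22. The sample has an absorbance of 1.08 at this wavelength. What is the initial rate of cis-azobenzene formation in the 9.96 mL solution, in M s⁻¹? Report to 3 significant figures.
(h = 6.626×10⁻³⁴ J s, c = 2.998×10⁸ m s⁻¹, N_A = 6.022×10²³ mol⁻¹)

Photon energy at 355 nm: hc/λ = (6.626×10⁻³⁴)(2.998×10⁸)/(355×10⁻⁹) = 5.596×10⁻¹⁹ J.
Energy delivered: (12.3 W)(199.2 s) = 2450 J.
Photons incident: 2450 / 5.596×10⁻¹⁹ = 4.378×10²¹, i.e. 4.378×10²¹/6.022×10²³ = 0.007270 mol.
Fraction absorbed: 1 − 10^(−1.08) = 0.9168.
Photons absorbed: 0.9168 × 0.007270 = 0.006665 mol.
Product formed: 0.22 × 0.006665 = 0.001466 mol.
Rate: 0.001466 mol / (199.2 s × 0.00996 L) = 7.39×10⁻⁴ M s⁻¹.

7.39×10⁻⁴ M s⁻¹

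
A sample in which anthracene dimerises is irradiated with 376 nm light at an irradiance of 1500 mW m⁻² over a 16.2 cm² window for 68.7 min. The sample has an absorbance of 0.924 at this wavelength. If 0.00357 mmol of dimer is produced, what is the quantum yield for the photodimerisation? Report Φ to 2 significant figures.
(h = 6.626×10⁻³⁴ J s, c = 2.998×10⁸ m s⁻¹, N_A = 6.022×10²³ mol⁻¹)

Φ = 0.13

Product: 0.00357 mmol = 3.57×10⁻⁶ mol.
Photon energy at 376 nm: hc/λ = (6.626×10⁻³⁴)(2.998×10⁸)/(376×10⁻⁹) = 5.283×10⁻¹⁹ J.
Energy delivered: (1500 mW m⁻²)(16.2×10⁻⁴ m²)(4122 s) = 10.02 J.
Photons incident: 10.02 / 5.283×10⁻¹⁹ = 1.897×10¹⁹, i.e. 1.897×10¹⁹/6.022×10²³ = 3.150×10⁻⁵ mol.
Fraction absorbed: 1 − 10^(−0.924) = 0.8809.
Photons absorbed: 0.8809 × 3.150×10⁻⁵ = 2.775×10⁻⁵ mol.
Φ = 3.57×10⁻⁶ mol / 2.775×10⁻⁵ mol photons = 0.13.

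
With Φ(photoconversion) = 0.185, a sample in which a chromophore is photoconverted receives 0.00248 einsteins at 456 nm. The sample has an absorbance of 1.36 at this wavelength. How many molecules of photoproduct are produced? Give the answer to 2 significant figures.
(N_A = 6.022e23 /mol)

Fraction absorbed: 1 − 10^(−1.36) = 0.9563.
Photons absorbed: 0.9563 × 0.00248 = 0.002372 mol.
Product: Φ × n_abs = 0.185 × 0.002372 = 4.388e-4 mol.
As a count: 4.388e-4 × 6.022e23 = 2.6e20.

2.6e20 molecules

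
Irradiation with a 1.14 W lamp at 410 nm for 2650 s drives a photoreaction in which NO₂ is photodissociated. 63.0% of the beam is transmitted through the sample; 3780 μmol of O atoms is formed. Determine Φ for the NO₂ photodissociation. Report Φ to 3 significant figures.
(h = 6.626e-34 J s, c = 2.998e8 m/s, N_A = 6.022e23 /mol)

Φ = 0.987

Product: 3780 μmol = 0.00378 mol.
Photon energy at 410 nm: hc/λ = (6.626e-34)(2.998e8)/(410e-9) = 4.845e-19 J.
Energy delivered: (1.14 W)(2650 s) = 3021 J.
Photons incident: 3021 / 4.845e-19 = 6.235e21, i.e. 6.235e21/6.022e23 = 0.01035 mol.
Fraction absorbed: 1 − 63.0/100 = 0.3700.
Photons absorbed: 0.3700 × 0.01035 = 0.003830 mol.
Φ = 0.00378 mol / 0.003830 mol photons = 0.987.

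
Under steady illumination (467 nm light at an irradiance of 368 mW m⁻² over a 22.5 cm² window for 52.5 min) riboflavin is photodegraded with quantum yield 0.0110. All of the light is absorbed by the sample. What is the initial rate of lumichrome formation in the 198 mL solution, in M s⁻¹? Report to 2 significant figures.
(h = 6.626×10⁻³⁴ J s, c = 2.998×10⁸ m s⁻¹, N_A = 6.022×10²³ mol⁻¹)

Photon energy at 467 nm: hc/λ = (6.626×10⁻³⁴)(2.998×10⁸)/(467×10⁻⁹) = 4.254×10⁻¹⁹ J.
Energy delivered: (368 mW m⁻²)(22.5×10⁻⁴ m²)(3150 s) = 2.608 J.
Photons incident: 2.608 / 4.254×10⁻¹⁹ = 6.131×10¹⁸, i.e. 6.131×10¹⁸/6.022×10²³ = 1.018×10⁻⁵ mol.
Product formed: 0.0110 × 1.018×10⁻⁵ = 1.120×10⁻⁷ mol.
Rate: 1.120×10⁻⁷ mol / (3150 s × 0.198 L) = 1.8×10⁻¹⁰ M s⁻¹.

1.8×10⁻¹⁰ M s⁻¹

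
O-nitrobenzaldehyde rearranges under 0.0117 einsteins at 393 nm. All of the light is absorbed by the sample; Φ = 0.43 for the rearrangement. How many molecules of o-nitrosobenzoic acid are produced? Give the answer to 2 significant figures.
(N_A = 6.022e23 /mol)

3.0e21 molecules

Product: Φ × n_abs = 0.43 × 0.0117 = 0.005031 mol.
As a count: 0.005031 × 6.022e23 = 3.0e21.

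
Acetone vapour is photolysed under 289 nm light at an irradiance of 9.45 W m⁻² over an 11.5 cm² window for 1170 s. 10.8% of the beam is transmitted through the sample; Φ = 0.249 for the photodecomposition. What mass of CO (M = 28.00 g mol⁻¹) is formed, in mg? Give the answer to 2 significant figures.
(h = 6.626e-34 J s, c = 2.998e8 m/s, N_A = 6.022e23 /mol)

0.19 mg

Photon energy at 289 nm: hc/λ = (6.626e-34)(2.998e8)/(289e-9) = 6.874e-19 J.
Energy delivered: (9.45 W m⁻²)(11.5e-4 m²)(1170 s) = 12.71 J.
Photons incident: 12.71 / 6.874e-19 = 1.849e19, i.e. 1.849e19/6.022e23 = 3.070e-5 mol.
Fraction absorbed: 1 − 10.8/100 = 0.8920.
Photons absorbed: 0.8920 × 3.070e-5 = 2.738e-5 mol.
Product: Φ × n_abs = 0.249 × 2.738e-5 = 6.818e-6 mol.
Mass: 6.818e-6 × 28.00 = 1.909e-4 g = 0.19 mg.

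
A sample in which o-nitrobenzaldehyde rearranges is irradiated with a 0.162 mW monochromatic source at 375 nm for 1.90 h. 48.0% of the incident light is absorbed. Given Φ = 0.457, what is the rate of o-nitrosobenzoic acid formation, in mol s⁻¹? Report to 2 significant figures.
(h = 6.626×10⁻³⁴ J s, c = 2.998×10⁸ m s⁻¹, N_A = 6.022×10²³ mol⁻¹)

Photon energy at 375 nm: hc/λ = (6.626×10⁻³⁴)(2.998×10⁸)/(375×10⁻⁹) = 5.297×10⁻¹⁹ J.
Energy delivered: (0.162 mW)(6840 s) = 1.108 J.
Photons incident: 1.108 / 5.297×10⁻¹⁹ = 2.092×10¹⁸, i.e. 2.092×10¹⁸/6.022×10²³ = 3.474×10⁻⁶ mol.
Photons absorbed: 0.480 × 3.474×10⁻⁶ = 1.668×10⁻⁶ mol.
Product formed: 0.457 × 1.668×10⁻⁶ = 7.623×10⁻⁷ mol.
Rate: 7.623×10⁻⁷ / 6840 s = 1.1×10⁻¹⁰ mol s⁻¹.

1.1×10⁻¹⁰ mol s⁻¹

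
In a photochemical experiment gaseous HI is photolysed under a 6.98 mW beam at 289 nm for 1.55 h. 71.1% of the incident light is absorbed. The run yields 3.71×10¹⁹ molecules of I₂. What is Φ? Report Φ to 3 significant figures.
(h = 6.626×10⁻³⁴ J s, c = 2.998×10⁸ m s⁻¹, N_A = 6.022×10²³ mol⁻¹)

Product: 3.71×10¹⁹ / 6.022×10²³ = 6.161×10⁻⁵ mol.
Photon energy at 289 nm: hc/λ = (6.626×10⁻³⁴)(2.998×10⁸)/(289×10⁻⁹) = 6.874×10⁻¹⁹ J.
Energy delivered: (6.98 mW)(5580 s) = 38.95 J.
Photons incident: 38.95 / 6.874×10⁻¹⁹ = 5.666×10¹⁹, i.e. 5.666×10¹⁹/6.022×10²³ = 9.409×10⁻⁵ mol.
Photons absorbed: 0.711 × 9.409×10⁻⁵ = 6.690×10⁻⁵ mol.
Φ = 6.161×10⁻⁵ mol / 6.690×10⁻⁵ mol photons = 0.921.

Φ = 0.921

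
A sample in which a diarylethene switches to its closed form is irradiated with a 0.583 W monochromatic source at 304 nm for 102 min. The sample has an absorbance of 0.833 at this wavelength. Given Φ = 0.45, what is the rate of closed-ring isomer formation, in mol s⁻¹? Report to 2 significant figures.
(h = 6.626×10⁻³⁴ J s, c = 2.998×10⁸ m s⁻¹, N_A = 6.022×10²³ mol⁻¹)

Photon energy at 304 nm: hc/λ = (6.626×10⁻³⁴)(2.998×10⁸)/(304×10⁻⁹) = 6.534×10⁻¹⁹ J.
Energy delivered: (0.583 W)(6120 s) = 3568 J.
Photons incident: 3568 / 6.534×10⁻¹⁹ = 5.461×10²¹, i.e. 5.461×10²¹/6.022×10²³ = 0.009068 mol.
Fraction absorbed: 1 − 10^(−0.833) = 0.8531.
Photons absorbed: 0.8531 × 0.009068 = 0.007736 mol.
Product formed: 0.45 × 0.007736 = 0.003481 mol.
Rate: 0.003481 / 6120 s = 5.7×10⁻⁷ mol s⁻¹.

5.7×10⁻⁷ mol s⁻¹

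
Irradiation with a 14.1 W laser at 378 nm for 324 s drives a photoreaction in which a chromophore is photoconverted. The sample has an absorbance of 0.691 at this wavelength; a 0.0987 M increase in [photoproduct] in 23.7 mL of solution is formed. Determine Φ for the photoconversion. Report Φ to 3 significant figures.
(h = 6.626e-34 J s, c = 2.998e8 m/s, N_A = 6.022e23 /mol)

Φ = 0.203

Product: (0.0987 M)(0.0237 L) = 0.002339 mol.
Photon energy at 378 nm: hc/λ = (6.626e-34)(2.998e8)/(378e-9) = 5.255e-19 J.
Energy delivered: (14.1 W)(324 s) = 4568 J.
Photons incident: 4568 / 5.255e-19 = 8.693e21, i.e. 8.693e21/6.022e23 = 0.01444 mol.
Fraction absorbed: 1 − 10^(−0.691) = 0.7963.
Photons absorbed: 0.7963 × 0.01444 = 0.01150 mol.
Φ = 0.002339 mol / 0.01150 mol photons = 0.203.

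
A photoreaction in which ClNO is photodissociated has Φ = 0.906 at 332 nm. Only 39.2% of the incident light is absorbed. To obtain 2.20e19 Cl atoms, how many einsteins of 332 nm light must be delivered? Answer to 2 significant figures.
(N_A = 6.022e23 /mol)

1.0e-4 einstein

Product: 2.20e19 / 6.022e23 = 3.653e-5 mol.
Photons that must be absorbed: 3.653e-5 / 0.906 = 4.032e-5 mol.
Incident photons needed: 4.032e-5 / 0.392 = 1.029e-4 mol.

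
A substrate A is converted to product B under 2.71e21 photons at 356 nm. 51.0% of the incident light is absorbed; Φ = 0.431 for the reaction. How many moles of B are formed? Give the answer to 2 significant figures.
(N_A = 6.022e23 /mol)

9.9e-4 mol

Moles of photons: 2.71e21 / 6.022e23 = 0.004500 mol.
Photons absorbed: 0.510 × 0.004500 = 0.002295 mol.
Product: Φ × n_abs = 0.431 × 0.002295 = 9.891e-4 mol.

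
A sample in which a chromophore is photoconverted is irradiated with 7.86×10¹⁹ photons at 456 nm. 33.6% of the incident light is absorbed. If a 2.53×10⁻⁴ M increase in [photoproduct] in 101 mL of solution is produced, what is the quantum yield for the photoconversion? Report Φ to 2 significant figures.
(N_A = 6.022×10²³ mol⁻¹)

Product: (2.53×10⁻⁴ M)(0.101 L) = 2.555×10⁻⁵ mol.
Moles of photons: 7.86×10¹⁹ / 6.022×10²³ = 1.305×10⁻⁴ mol.
Photons absorbed: 0.336 × 1.305×10⁻⁴ = 4.385×10⁻⁵ mol.
Φ = 2.555×10⁻⁵ mol / 4.385×10⁻⁵ mol photons = 0.58.

Φ = 0.58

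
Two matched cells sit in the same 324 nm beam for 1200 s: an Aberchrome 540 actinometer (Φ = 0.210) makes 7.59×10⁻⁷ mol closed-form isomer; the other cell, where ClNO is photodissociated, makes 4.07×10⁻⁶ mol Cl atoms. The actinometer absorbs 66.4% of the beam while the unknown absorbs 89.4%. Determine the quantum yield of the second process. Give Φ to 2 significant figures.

Φ = 0.84

Photons absorbed by the actinometer: 7.59×10⁻⁷ / 0.210 = 3.614×10⁻⁶ mol.
Incident flux: 3.614×10⁻⁶ / 0.664 = 5.443×10⁻⁶ einstein.
Absorbed by unknown: 0.894 × 5.443×10⁻⁶ = 4.866×10⁻⁶ mol.
Φ(unknown) = 4.07×10⁻⁶ / 4.866×10⁻⁶ = 0.84.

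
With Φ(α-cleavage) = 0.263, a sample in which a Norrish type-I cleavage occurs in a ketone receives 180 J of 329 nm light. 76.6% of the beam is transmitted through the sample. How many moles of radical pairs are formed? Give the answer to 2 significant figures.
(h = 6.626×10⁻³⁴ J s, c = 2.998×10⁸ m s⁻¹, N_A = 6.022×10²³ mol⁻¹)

Photon energy at 329 nm: hc/λ = (6.626×10⁻³⁴)(2.998×10⁸)/(329×10⁻⁹) = 6.038×10⁻¹⁹ J.
Photons incident: 180 / 6.038×10⁻¹⁹ = 2.981×10²⁰, i.e. 2.981×10²⁰/6.022×10²³ = 4.950×10⁻⁴ mol.
Fraction absorbed: 1 − 76.6/100 = 0.2340.
Photons absorbed: 0.2340 × 4.950×10⁻⁴ = 1.158×10⁻⁴ mol.
Product: Φ × n_abs = 0.263 × 1.158×10⁻⁴ = 3.046×10⁻⁵ mol.

3.0×10⁻⁵ mol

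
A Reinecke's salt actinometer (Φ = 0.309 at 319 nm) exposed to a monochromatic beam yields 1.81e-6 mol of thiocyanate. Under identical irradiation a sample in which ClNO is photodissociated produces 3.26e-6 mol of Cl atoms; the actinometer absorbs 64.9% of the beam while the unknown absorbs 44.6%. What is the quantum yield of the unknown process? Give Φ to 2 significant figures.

Φ = 0.81

Photons absorbed by the actinometer: 1.81e-6 / 0.309 = 5.858e-6 mol.
Incident flux: 5.858e-6 / 0.649 = 9.026e-6 einstein.
Absorbed by unknown: 0.446 × 9.026e-6 = 4.026e-6 mol.
Φ(unknown) = 3.26e-6 / 4.026e-6 = 0.81.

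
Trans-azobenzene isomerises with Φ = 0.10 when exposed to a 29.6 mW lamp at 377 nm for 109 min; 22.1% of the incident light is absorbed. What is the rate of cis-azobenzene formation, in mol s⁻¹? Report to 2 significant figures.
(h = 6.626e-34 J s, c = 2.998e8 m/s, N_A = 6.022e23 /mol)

Photon energy at 377 nm: hc/λ = (6.626e-34)(2.998e8)/(377e-9) = 5.269e-19 J.
Energy delivered: (29.6 mW)(6540 s) = 193.6 J.
Photons incident: 193.6 / 5.269e-19 = 3.674e20, i.e. 3.674e20/6.022e23 = 6.101e-4 mol.
Photons absorbed: 0.221 × 6.101e-4 = 1.348e-4 mol.
Product formed: 0.10 × 1.348e-4 = 1.348e-5 mol.
Rate: 1.348e-5 / 6540 s = 2.1e-9 mol s⁻¹.

2.1e-9 mol s⁻¹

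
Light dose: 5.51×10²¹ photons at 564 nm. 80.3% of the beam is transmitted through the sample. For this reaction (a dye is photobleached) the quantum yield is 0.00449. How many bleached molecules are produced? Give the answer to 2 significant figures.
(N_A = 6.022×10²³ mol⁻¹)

4.9×10¹⁸ bleached molecules

Moles of photons: 5.51×10²¹ / 6.022×10²³ = 0.009150 mol.
Fraction absorbed: 1 − 80.3/100 = 0.1970.
Photons absorbed: 0.1970 × 0.009150 = 0.001803 mol.
Product: Φ × n_abs = 0.00449 × 0.001803 = 8.095×10⁻⁶ mol.
As a count: 8.095×10⁻⁶ × 6.022×10²³ = 4.9×10¹⁸.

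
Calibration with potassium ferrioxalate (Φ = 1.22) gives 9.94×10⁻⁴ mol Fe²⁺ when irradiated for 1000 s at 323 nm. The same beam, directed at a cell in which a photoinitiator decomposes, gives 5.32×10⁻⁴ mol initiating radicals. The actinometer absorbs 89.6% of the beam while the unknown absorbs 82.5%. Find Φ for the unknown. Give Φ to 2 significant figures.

Photons absorbed by the actinometer: 9.94×10⁻⁴ / 1.22 = 8.148×10⁻⁴ mol.
Incident flux: 8.148×10⁻⁴ / 0.896 = 9.094×10⁻⁴ einstein.
Absorbed by unknown: 0.825 × 9.094×10⁻⁴ = 7.503×10⁻⁴ mol.
Φ(unknown) = 5.32×10⁻⁴ / 7.503×10⁻⁴ = 0.71.

Φ = 0.71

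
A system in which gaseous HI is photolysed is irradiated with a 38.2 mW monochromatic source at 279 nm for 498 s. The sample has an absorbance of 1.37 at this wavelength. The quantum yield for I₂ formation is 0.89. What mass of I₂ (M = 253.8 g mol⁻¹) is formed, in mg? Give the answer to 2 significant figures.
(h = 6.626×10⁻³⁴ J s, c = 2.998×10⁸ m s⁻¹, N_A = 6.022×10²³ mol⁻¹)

9.6 mg

Photon energy at 279 nm: hc/λ = (6.626×10⁻³⁴)(2.998×10⁸)/(279×10⁻⁹) = 7.120×10⁻¹⁹ J.
Energy delivered: (38.2 mW)(498 s) = 19.02 J.
Photons incident: 19.02 / 7.120×10⁻¹⁹ = 2.671×10¹⁹, i.e. 2.671×10¹⁹/6.022×10²³ = 4.435×10⁻⁵ mol.
Fraction absorbed: 1 − 10^(−1.37) = 0.9573.
Photons absorbed: 0.9573 × 4.435×10⁻⁵ = 4.246×10⁻⁵ mol.
Product: Φ × n_abs = 0.89 × 4.246×10⁻⁵ = 3.779×10⁻⁵ mol.
Mass: 3.779×10⁻⁵ × 253.8 = 0.009591 g = 9.6 mg.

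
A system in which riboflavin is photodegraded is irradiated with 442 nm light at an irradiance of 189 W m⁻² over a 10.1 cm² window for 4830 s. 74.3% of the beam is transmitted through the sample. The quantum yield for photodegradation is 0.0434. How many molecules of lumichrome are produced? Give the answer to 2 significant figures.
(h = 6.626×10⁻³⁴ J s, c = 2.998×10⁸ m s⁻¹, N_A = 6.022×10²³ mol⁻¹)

Photon energy at 442 nm: hc/λ = (6.626×10⁻³⁴)(2.998×10⁸)/(442×10⁻⁹) = 4.494×10⁻¹⁹ J.
Energy delivered: (189 W m⁻²)(10.1×10⁻⁴ m²)(4830 s) = 922.0 J.
Photons incident: 922.0 / 4.494×10⁻¹⁹ = 2.052×10²¹, i.e. 2.052×10²¹/6.022×10²³ = 0.003408 mol.
Fraction absorbed: 1 − 74.3/100 = 0.2570.
Photons absorbed: 0.2570 × 0.003408 = 8.759×10⁻⁴ mol.
Product: Φ × n_abs = 0.0434 × 8.759×10⁻⁴ = 3.801×10⁻⁵ mol.
As a count: 3.801×10⁻⁵ × 6.022×10²³ = 2.3×10¹⁹.

2.3×10¹⁹ molecules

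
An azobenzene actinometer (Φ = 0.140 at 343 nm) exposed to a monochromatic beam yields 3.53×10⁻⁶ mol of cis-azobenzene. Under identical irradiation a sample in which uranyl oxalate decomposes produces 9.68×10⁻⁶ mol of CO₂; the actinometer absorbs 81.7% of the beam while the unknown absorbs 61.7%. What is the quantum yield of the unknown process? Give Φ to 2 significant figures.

Photons absorbed by the actinometer: 3.53×10⁻⁶ / 0.140 = 2.521×10⁻⁵ mol.
Incident flux: 2.521×10⁻⁵ / 0.817 = 3.086×10⁻⁵ einstein.
Absorbed by unknown: 0.617 × 3.086×10⁻⁵ = 1.904×10⁻⁵ mol.
Φ(unknown) = 9.68×10⁻⁶ / 1.904×10⁻⁵ = 0.51.

Φ = 0.51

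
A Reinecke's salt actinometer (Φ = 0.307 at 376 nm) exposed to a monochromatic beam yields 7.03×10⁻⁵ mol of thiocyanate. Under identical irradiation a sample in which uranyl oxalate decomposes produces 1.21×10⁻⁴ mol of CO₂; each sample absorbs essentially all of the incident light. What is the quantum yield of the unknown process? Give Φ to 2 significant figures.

Φ = 0.53

Photons absorbed by the actinometer: 7.03×10⁻⁵ / 0.307 = 2.290×10⁻⁴ mol.
Φ(unknown) = 1.21×10⁻⁴ / 2.290×10⁻⁴ = 0.53.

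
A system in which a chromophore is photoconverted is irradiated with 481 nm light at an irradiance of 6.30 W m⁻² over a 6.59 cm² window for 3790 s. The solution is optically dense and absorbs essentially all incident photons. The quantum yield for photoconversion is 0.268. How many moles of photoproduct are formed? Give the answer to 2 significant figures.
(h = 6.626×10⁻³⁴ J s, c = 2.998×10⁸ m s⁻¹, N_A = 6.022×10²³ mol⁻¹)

Photon energy at 481 nm: hc/λ = (6.626×10⁻³⁴)(2.998×10⁸)/(481×10⁻⁹) = 4.130×10⁻¹⁹ J.
Energy delivered: (6.30 W m⁻²)(6.59×10⁻⁴ m²)(3790 s) = 15.73 J.
Photons incident: 15.73 / 4.130×10⁻¹⁹ = 3.809×10¹⁹, i.e. 3.809×10¹⁹/6.022×10²³ = 6.325×10⁻⁵ mol.
Product: Φ × n_abs = 0.268 × 6.325×10⁻⁵ = 1.695×10⁻⁵ mol.

1.7×10⁻⁵ mol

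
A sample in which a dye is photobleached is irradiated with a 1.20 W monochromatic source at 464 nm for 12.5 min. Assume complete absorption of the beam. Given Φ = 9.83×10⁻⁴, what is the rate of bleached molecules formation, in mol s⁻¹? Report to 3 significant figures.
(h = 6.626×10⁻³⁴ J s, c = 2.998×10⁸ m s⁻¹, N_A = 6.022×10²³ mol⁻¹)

4.58×10⁻⁹ mol s⁻¹

Photon energy at 464 nm: hc/λ = (6.626×10⁻³⁴)(2.998×10⁸)/(464×10⁻⁹) = 4.281×10⁻¹⁹ J.
Energy delivered: (1.20 W)(750 s) = 900.0 J.
Photons incident: 900.0 / 4.281×10⁻¹⁹ = 2.102×10²¹, i.e. 2.102×10²¹/6.022×10²³ = 0.003491 mol.
Product formed: 9.83×10⁻⁴ × 0.003491 = 3.432×10⁻⁶ mol.
Rate: 3.432×10⁻⁶ / 750 s = 4.58×10⁻⁹ mol s⁻¹.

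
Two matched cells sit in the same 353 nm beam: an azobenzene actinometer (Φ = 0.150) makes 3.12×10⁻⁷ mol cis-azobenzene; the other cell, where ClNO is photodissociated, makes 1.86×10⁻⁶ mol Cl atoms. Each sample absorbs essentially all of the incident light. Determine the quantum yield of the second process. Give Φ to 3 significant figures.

Φ = 0.894

Photons absorbed by the actinometer: 3.12×10⁻⁷ / 0.150 = 2.080×10⁻⁶ mol.
Φ(unknown) = 1.86×10⁻⁶ / 2.080×10⁻⁶ = 0.894.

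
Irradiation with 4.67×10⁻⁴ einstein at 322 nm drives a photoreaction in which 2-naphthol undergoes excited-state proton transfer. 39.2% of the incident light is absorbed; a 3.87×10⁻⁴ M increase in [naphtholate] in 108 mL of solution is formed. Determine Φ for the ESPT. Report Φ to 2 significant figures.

Product: (3.87×10⁻⁴ M)(0.108 L) = 4.180×10⁻⁵ mol.
Photons absorbed: 0.392 × 4.67×10⁻⁴ = 1.831×10⁻⁴ mol.
Φ = 4.180×10⁻⁵ mol / 1.831×10⁻⁴ mol photons = 0.23.

Φ = 0.23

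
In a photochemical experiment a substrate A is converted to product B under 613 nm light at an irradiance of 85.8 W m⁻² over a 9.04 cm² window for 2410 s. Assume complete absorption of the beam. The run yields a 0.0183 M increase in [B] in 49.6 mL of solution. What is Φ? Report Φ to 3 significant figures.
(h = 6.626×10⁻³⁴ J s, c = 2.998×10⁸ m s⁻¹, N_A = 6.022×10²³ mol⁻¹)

Φ = 0.948

Product: (0.0183 M)(0.0496 L) = 9.077×10⁻⁴ mol.
Photon energy at 613 nm: hc/λ = (6.626×10⁻³⁴)(2.998×10⁸)/(613×10⁻⁹) = 3.241×10⁻¹⁹ J.
Energy delivered: (85.8 W m⁻²)(9.04×10⁻⁴ m²)(2410 s) = 186.9 J.
Photons incident: 186.9 / 3.241×10⁻¹⁹ = 5.767×10²⁰, i.e. 5.767×10²⁰/6.022×10²³ = 9.577×10⁻⁴ mol.
Φ = 9.077×10⁻⁴ mol / 9.577×10⁻⁴ mol photons = 0.948.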